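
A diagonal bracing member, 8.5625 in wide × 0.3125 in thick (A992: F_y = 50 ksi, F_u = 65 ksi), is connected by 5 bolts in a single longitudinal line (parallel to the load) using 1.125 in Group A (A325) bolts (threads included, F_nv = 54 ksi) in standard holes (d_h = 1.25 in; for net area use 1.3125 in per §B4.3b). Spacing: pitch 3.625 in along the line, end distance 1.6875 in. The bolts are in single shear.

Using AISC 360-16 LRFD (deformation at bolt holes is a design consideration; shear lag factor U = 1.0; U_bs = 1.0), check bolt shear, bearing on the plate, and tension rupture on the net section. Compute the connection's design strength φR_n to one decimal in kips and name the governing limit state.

110.4 kips (net-section rupture governs)

Bolt shear: A_b = π(1.125)²/4 = 0.99402 in². φR_n = 0.75 × 54 × 0.99402 × 5 × 1 = 201.3 kips.
Bearing (0.3125 in plate, F_u = 65 ksi): end bolts L_c = 1.6875 − 1.25/2 = 1.0625, R_n = min(1.2×1.0625×0.3125×65, 2.4×1.125×0.3125×65) = 25.898 kips/bolt; interior L_c = 3.625 − 1.25 = 2.375, R_n = 54.844 kips/bolt. φR_n = 0.75 × (1×25.898 + 4×54.844) = 184.0 kips.
Tension rupture (net): A_n = (8.5625 − 1×1.3125)×0.3125 = 2.2656 in² (U = 1.0, A_e = A_n). φR_n = 0.75 × 65 × 2.2656 = 110.4 kips.
Governing: min(201.3, 184.0, 110.4) = 110.4 kips → net-section rupture.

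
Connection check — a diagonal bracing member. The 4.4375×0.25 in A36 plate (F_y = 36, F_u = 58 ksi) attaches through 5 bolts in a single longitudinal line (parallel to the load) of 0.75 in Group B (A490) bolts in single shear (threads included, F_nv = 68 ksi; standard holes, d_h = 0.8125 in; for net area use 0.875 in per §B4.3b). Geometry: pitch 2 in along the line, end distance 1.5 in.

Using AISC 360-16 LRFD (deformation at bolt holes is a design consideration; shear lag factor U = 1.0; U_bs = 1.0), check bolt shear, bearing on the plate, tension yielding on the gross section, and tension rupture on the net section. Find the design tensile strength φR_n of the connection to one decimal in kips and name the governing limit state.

Bolt shear: A_b = π(0.75)²/4 = 0.44179 in². φR_n = 0.75 × 68 × 0.44179 × 5 × 1 = 112.7 kips.
Bearing (0.25 in plate, F_u = 58 ksi): end bolts L_c = 1.5 − 0.8125/2 = 1.09375, R_n = min(1.2×1.09375×0.25×58, 2.4×0.75×0.25×58) = 19.031 kips/bolt; interior L_c = 2 − 0.8125 = 1.1875, R_n = 20.663 kips/bolt. φR_n = 0.75 × (1×19.031 + 4×20.663) = 76.3 kips.
Tension yield (gross): A_g = 4.4375×0.25 = 1.1094 in². φR_n = 0.90 × 36 × 1.1094 = 35.9 kips.
Tension rupture (net): A_n = (4.4375 − 1×0.875)×0.25 = 0.89063 in² (U = 1.0, A_e = A_n). φR_n = 0.75 × 58 × 0.89063 = 38.7 kips.
Governing: min(112.7, 76.3, 35.9, 38.7) = 35.9 kips → gross-section yield.

35.9 kips (gross-section yield governs)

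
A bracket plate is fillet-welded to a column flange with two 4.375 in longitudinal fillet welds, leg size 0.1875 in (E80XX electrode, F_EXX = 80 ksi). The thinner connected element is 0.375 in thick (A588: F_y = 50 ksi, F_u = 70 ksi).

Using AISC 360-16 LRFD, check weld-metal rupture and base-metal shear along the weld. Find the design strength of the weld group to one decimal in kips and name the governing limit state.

Weld metal: throat = 0.707×0.1875 = 0.13256 in, L = 2×4.375 = 8.75 in. φR_n = 0.75 × 0.6 × 80 × 0.13256 × 8.75 = 41.8 kips.
Base metal shear (0.375 in plate): yield φR_n = 1.0×0.6×50×0.375×8.75 = 98.4 kips; rupture φR_n = 0.75×0.6×70×0.375×8.75 = 103.4 kips; take 98.4 kips (yield).
Governing: min(41.8, 98.4) = 41.8 kips → weld metal.

41.8 kips (weld metal governs)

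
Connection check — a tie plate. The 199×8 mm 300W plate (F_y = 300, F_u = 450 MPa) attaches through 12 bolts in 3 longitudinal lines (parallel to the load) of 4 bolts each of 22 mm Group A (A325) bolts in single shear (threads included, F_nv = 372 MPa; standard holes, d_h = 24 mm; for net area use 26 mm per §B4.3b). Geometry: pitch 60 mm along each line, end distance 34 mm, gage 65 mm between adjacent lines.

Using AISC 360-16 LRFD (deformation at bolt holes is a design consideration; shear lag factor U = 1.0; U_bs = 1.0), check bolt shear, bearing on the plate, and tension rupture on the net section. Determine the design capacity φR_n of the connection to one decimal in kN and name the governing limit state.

Bolt shear: A_b = π(22)²/4 = 380.13 mm². φR_n = 0.75 × 372 × 380.13 × 12 × 1 = 1272.7 kN.
Bearing (8 mm plate, F_u = 450 MPa): end bolts L_c = 34 − 24/2 = 22, R_n = min(1.2×22×8×450, 2.4×22×8×450) = 95.04 kN/bolt; interior L_c = 60 − 24 = 36, R_n = 155.52 kN/bolt. φR_n = 0.75 × (3×95.04 + 9×155.52) = 1263.6 kN.
Tension rupture (net): A_n = (199 − 3×26)×8 = 968 mm² (U = 1.0, A_e = A_n). φR_n = 0.75 × 450 × 968 = 326.7 kN.
Governing: min(1272.7, 1263.6, 326.7) = 326.7 kN → net-section rupture.

326.7 kN (net-section rupture governs)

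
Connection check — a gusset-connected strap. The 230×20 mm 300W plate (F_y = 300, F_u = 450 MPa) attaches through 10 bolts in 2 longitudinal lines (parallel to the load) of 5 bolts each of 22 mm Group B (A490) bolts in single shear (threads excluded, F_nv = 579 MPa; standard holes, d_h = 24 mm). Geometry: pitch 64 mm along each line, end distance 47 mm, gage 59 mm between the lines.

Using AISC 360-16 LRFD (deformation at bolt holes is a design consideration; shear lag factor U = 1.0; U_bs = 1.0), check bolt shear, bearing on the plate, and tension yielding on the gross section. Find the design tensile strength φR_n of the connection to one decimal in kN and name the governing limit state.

Bolt shear: A_b = π(22)²/4 = 380.13 mm². φR_n = 0.75 × 579 × 380.13 × 10 × 1 = 1650.7 kN.
Bearing (20 mm plate, F_u = 450 MPa): end bolts L_c = 47 − 24/2 = 35, R_n = min(1.2×35×20×450, 2.4×22×20×450) = 378 kN/bolt; interior L_c = 64 − 24 = 40, R_n = 432 kN/bolt. φR_n = 0.75 × (2×378 + 8×432) = 3159.0 kN.
Tension yield (gross): A_g = 230×20 = 4600 mm². φR_n = 0.90 × 300 × 4600 = 1242.0 kN.
Governing: min(1650.7, 3159.0, 1242.0) = 1242.0 kN → gross-section yield.

1242.0 kN (gross-section yield governs)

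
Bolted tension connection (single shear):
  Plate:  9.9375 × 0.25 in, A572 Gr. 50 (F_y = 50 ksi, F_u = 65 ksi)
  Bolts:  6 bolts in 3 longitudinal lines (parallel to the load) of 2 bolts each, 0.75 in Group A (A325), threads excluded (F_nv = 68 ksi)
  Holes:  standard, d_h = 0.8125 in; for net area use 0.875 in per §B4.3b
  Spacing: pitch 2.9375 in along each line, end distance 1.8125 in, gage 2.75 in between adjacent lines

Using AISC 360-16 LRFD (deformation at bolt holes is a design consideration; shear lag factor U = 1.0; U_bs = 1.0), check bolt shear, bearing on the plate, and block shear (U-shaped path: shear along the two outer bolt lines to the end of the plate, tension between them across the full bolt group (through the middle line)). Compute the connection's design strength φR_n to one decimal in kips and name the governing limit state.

96.0 kips (block shear governs)

Bolt shear: A_b = π(0.75)²/4 = 0.44179 in². φR_n = 0.75 × 68 × 0.44179 × 6 × 1 = 135.2 kips.
Bearing (0.25 in plate, F_u = 65 ksi): end bolts L_c = 1.8125 − 0.8125/2 = 1.40625, R_n = min(1.2×1.40625×0.25×65, 2.4×0.75×0.25×65) = 27.422 kips/bolt; interior L_c = 2.9375 − 0.8125 = 2.125, R_n = 29.25 kips/bolt. φR_n = 0.75 × (3×27.422 + 3×29.25) = 127.5 kips.
Block shear: shear path 2×[1.8125+1×2.9375] = 2×4.75 in, A_gv = 2.375, A_nv = 2×(4.75 − 1.5×0.875)×0.25 = 1.7188 in²; tension across gage: (5.5 − 2×0.875)×0.25 = 0.9375 in². R_n = min(0.6×65×1.7188, 0.6×50×2.375) + 1.0×65×0.9375 = min(67.033, 71.25) + 60.938 = 127.97 kips. φR_n = 0.75 × 127.97 = 96.0 kips.
Governing: min(135.2, 127.5, 96.0) = 96.0 kips → block shear.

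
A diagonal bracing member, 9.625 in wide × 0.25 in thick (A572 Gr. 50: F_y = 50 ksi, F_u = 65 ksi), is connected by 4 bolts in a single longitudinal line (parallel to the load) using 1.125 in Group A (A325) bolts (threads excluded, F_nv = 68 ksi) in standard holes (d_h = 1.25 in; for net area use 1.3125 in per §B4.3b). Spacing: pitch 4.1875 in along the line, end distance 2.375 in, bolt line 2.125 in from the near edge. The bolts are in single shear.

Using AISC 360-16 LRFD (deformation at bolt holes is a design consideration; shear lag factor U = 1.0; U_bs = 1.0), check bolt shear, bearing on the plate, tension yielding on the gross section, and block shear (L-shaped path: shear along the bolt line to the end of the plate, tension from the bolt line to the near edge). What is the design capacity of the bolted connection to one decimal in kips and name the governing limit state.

93.5 kips (block shear governs)

Bolt shear: A_b = π(1.125)²/4 = 0.99402 in². φR_n = 0.75 × 68 × 0.99402 × 4 × 1 = 202.8 kips.
Bearing (0.25 in plate, F_u = 65 ksi): end bolts L_c = 2.375 − 1.25/2 = 1.75, R_n = min(1.2×1.75×0.25×65, 2.4×1.125×0.25×65) = 34.125 kips/bolt; interior L_c = 4.1875 − 1.25 = 2.9375, R_n = 43.875 kips/bolt. φR_n = 0.75 × (1×34.125 + 3×43.875) = 124.3 kips.
Tension yield (gross): A_g = 9.625×0.25 = 2.4063 in². φR_n = 0.90 × 50 × 2.4063 = 108.3 kips.
Block shear: shear path 1×[2.375+3×4.1875] = 1×14.9375 in, A_gv = 3.7344, A_nv = 1×(14.9375 − 3.5×1.3125)×0.25 = 2.5859 in²; tension to near edge: (2.125 − 0.5×1.3125)×0.25 = 0.36719 in². R_n = min(0.6×65×2.5859, 0.6×50×3.7344) + 1.0×65×0.36719 = min(100.85, 112.03) + 23.867 = 124.72 kips. φR_n = 0.75 × 124.72 = 93.5 kips.
Governing: min(202.8, 124.3, 108.3, 93.5) = 93.5 kips → block shear.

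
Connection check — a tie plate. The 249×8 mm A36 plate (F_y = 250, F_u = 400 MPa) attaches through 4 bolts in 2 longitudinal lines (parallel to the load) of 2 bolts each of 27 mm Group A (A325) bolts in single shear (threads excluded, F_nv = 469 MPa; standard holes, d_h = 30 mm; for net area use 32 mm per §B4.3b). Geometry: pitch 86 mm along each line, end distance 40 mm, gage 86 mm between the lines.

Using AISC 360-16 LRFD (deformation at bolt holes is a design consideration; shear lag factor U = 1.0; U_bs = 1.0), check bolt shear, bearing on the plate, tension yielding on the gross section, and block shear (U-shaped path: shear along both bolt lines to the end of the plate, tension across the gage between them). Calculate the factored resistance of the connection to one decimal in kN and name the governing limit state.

Bolt shear: A_b = π(27)²/4 = 572.56 mm². φR_n = 0.75 × 469 × 572.56 × 4 × 1 = 805.6 kN.
Bearing (8 mm plate, F_u = 400 MPa): end bolts L_c = 40 − 30/2 = 25, R_n = min(1.2×25×8×400, 2.4×27×8×400) = 96 kN/bolt; interior L_c = 86 − 30 = 56, R_n = 207.36 kN/bolt. φR_n = 0.75 × (2×96 + 2×207.36) = 455.0 kN.
Tension yield (gross): A_g = 249×8 = 1992 mm². φR_n = 0.90 × 250 × 1992 = 448.2 kN.
Block shear: shear path 2×[40+1×86] = 2×126 mm, A_gv = 2016, A_nv = 2×(126 − 1.5×32)×8 = 1248 mm²; tension across gage: (86 − 1×32)×8 = 432 mm². R_n = min(0.6×400×1248, 0.6×250×2016) + 1.0×400×432 = min(299.52, 302.4) + 172.8 = 472.32 kN. φR_n = 0.75 × 472.32 = 354.2 kN.
Governing: min(805.6, 455.0, 448.2, 354.2) = 354.2 kN → block shear.

354.2 kN (block shear governs)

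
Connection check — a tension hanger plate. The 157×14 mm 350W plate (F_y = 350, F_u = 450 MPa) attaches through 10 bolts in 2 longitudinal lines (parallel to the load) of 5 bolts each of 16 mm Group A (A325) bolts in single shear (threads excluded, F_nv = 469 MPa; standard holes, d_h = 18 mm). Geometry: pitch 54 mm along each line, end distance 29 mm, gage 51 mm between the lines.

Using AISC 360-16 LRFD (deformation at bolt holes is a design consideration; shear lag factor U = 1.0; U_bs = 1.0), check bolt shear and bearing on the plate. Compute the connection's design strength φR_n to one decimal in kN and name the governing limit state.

707.2 kN (bolt shear governs)

Bolt shear: A_b = π(16)²/4 = 201.06 mm². φR_n = 0.75 × 469 × 201.06 × 10 × 1 = 707.2 kN.
Bearing (14 mm plate, F_u = 450 MPa): end bolts L_c = 29 − 18/2 = 20, R_n = min(1.2×20×14×450, 2.4×16×14×450) = 151.2 kN/bolt; interior L_c = 54 − 18 = 36, R_n = 241.92 kN/bolt. φR_n = 0.75 × (2×151.2 + 8×241.92) = 1678.3 kN.
Governing: min(707.2, 1678.3) = 707.2 kN → bolt shear.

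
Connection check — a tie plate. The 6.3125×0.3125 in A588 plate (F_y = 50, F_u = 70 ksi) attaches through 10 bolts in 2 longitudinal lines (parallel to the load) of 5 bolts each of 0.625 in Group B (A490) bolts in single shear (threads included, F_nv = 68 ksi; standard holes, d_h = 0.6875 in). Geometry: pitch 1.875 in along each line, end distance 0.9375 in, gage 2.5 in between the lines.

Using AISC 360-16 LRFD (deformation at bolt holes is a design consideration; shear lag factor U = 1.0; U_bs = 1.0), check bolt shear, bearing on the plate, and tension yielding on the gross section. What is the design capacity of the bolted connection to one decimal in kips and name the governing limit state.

Bolt shear: A_b = π(0.625)²/4 = 0.3068 in². φR_n = 0.75 × 68 × 0.3068 × 10 × 1 = 156.5 kips.
Bearing (0.3125 in plate, F_u = 70 ksi): end bolts L_c = 0.9375 − 0.6875/2 = 0.59375, R_n = min(1.2×0.59375×0.3125×70, 2.4×0.625×0.3125×70) = 15.586 kips/bolt; interior L_c = 1.875 − 0.6875 = 1.1875, R_n = 31.172 kips/bolt. φR_n = 0.75 × (2×15.586 + 8×31.172) = 210.4 kips.
Tension yield (gross): A_g = 6.3125×0.3125 = 1.9727 in². φR_n = 0.90 × 50 × 1.9727 = 88.8 kips.
Governing: min(156.5, 210.4, 88.8) = 88.8 kips → gross-section yield.

88.8 kips (gross-section yield governs)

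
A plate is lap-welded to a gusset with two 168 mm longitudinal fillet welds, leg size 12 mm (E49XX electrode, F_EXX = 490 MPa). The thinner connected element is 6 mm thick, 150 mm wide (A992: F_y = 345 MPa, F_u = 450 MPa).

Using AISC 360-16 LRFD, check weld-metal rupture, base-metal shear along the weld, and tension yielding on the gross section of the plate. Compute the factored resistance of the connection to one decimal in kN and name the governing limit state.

Weld metal: throat = 0.707×12 = 8.484 mm, L = 2×168 = 336 mm. φR_n = 0.75 × 0.6 × 490 × 8.484 × 336 = 628.6 kN.
Base metal shear (6 mm plate): yield φR_n = 1.0×0.6×345×6×336 = 417.3 kN; rupture φR_n = 0.75×0.6×450×6×336 = 408.2 kN; take 408.2 kN (rupture).
Tension yield (gross): A_g = 150×6 = 900 mm². φR_n = 0.90 × 345 × 900 = 279.5 kN.
Governing: min(628.6, 408.2, 279.5) = 279.5 kN → gross-section yield.

279.5 kN (gross-section yield governs)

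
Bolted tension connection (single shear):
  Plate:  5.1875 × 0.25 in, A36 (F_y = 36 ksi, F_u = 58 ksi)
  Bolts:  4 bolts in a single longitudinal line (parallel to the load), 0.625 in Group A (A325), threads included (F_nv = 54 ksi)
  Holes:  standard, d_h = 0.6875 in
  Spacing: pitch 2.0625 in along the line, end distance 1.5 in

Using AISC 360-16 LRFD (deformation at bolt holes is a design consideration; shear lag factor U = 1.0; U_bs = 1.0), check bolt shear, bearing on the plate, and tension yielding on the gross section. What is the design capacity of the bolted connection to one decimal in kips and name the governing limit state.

Bolt shear: A_b = π(0.625)²/4 = 0.3068 in². φR_n = 0.75 × 54 × 0.3068 × 4 × 1 = 49.7 kips.
Bearing (0.25 in plate, F_u = 58 ksi): end bolts L_c = 1.5 − 0.6875/2 = 1.15625, R_n = min(1.2×1.15625×0.25×58, 2.4×0.625×0.25×58) = 20.119 kips/bolt; interior L_c = 2.0625 − 0.6875 = 1.375, R_n = 21.75 kips/bolt. φR_n = 0.75 × (1×20.119 + 3×21.75) = 64.0 kips.
Tension yield (gross): A_g = 5.1875×0.25 = 1.2969 in². φR_n = 0.90 × 36 × 1.2969 = 42.0 kips.
Governing: min(49.7, 64.0, 42.0) = 42.0 kips → gross-section yield.

42.0 kips (gross-section yield governs)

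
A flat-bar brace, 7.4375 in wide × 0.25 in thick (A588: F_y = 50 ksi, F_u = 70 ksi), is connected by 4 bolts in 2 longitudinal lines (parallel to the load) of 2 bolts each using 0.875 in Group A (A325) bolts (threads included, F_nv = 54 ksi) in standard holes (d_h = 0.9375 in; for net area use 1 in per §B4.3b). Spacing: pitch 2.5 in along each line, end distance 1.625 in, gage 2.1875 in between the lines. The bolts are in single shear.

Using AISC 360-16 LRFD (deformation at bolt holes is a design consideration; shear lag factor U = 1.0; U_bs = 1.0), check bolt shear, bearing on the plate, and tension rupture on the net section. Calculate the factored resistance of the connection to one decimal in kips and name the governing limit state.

Bolt shear: A_b = π(0.875)²/4 = 0.60132 in². φR_n = 0.75 × 54 × 0.60132 × 4 × 1 = 97.4 kips.
Bearing (0.25 in plate, F_u = 70 ksi): end bolts L_c = 1.625 − 0.9375/2 = 1.15625, R_n = min(1.2×1.15625×0.25×70, 2.4×0.875×0.25×70) = 24.281 kips/bolt; interior L_c = 2.5 − 0.9375 = 1.5625, R_n = 32.813 kips/bolt. φR_n = 0.75 × (2×24.281 + 2×32.813) = 85.6 kips.
Tension rupture (net): A_n = (7.4375 − 2×1)×0.25 = 1.3594 in² (U = 1.0, A_e = A_n). φR_n = 0.75 × 70 × 1.3594 = 71.4 kips.
Governing: min(97.4, 85.6, 71.4) = 71.4 kips → net-section rupture.

71.4 kips (net-section rupture governs)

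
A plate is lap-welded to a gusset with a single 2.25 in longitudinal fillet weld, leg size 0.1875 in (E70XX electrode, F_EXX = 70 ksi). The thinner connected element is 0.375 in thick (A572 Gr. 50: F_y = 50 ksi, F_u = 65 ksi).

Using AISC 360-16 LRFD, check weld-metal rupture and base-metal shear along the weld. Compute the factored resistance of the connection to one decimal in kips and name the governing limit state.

Weld metal: throat = 0.707×0.1875 = 0.13256 in, L = 2.25 in. φR_n = 0.75 × 0.6 × 70 × 0.13256 × 2.25 = 9.4 kips.
Base metal shear (0.375 in plate): yield φR_n = 1.0×0.6×50×0.375×2.25 = 25.3 kips; rupture φR_n = 0.75×0.6×65×0.375×2.25 = 24.7 kips; take 24.7 kips (rupture).
Governing: min(9.4, 24.7) = 9.4 kips → weld metal.

9.4 kips (weld metal governs)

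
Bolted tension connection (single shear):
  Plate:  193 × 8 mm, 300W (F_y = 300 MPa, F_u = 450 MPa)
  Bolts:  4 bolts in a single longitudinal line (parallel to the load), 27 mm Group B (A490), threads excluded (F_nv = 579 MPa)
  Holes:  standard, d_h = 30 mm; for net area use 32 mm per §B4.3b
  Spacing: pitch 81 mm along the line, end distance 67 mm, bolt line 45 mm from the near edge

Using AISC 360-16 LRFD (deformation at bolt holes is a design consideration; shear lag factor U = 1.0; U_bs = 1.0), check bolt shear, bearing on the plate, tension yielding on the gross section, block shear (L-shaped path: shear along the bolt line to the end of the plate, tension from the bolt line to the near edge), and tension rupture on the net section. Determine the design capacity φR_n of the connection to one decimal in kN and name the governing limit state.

399.1 kN (block shear governs)

Bolt shear: A_b = π(27)²/4 = 572.56 mm². φR_n = 0.75 × 579 × 572.56 × 4 × 1 = 994.5 kN.
Bearing (8 mm plate, F_u = 450 MPa): end bolts L_c = 67 − 30/2 = 52, R_n = min(1.2×52×8×450, 2.4×27×8×450) = 224.64 kN/bolt; interior L_c = 81 − 30 = 51, R_n = 220.32 kN/bolt. φR_n = 0.75 × (1×224.64 + 3×220.32) = 664.2 kN.
Tension yield (gross): A_g = 193×8 = 1544 mm². φR_n = 0.90 × 300 × 1544 = 416.9 kN.
Block shear: shear path 1×[67+3×81] = 1×310 mm, A_gv = 2480, A_nv = 1×(310 − 3.5×32)×8 = 1584 mm²; tension to near edge: (45 − 0.5×32)×8 = 232 mm². R_n = min(0.6×450×1584, 0.6×300×2480) + 1.0×450×232 = min(427.68, 446.4) + 104.4 = 532.08 kN. φR_n = 0.75 × 532.08 = 399.1 kN.
Tension rupture (net): A_n = (193 − 1×32)×8 = 1288 mm² (U = 1.0, A_e = A_n). φR_n = 0.75 × 450 × 1288 = 434.7 kN.
Governing: min(994.5, 664.2, 416.9, 399.1, 434.7) = 399.1 kN → block shear.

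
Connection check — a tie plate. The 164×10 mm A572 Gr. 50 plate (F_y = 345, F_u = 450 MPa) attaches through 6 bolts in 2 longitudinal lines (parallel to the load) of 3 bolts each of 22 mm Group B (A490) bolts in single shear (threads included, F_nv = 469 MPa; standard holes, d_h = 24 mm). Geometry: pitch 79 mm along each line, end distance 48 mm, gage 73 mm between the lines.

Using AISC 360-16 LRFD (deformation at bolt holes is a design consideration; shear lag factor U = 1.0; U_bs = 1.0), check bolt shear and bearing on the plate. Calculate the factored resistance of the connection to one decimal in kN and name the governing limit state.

802.3 kN (bolt shear governs)

Bolt shear: A_b = π(22)²/4 = 380.13 mm². φR_n = 0.75 × 469 × 380.13 × 6 × 1 = 802.3 kN.
Bearing (10 mm plate, F_u = 450 MPa): end bolts L_c = 48 − 24/2 = 36, R_n = min(1.2×36×10×450, 2.4×22×10×450) = 194.4 kN/bolt; interior L_c = 79 − 24 = 55, R_n = 237.6 kN/bolt. φR_n = 0.75 × (2×194.4 + 4×237.6) = 1004.4 kN.
Governing: min(802.3, 1004.4) = 802.3 kN → bolt shear.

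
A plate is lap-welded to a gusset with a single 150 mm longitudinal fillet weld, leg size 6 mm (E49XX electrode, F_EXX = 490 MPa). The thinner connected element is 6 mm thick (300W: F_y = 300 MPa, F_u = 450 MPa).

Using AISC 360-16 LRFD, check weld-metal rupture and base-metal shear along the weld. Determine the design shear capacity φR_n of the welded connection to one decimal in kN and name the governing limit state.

Weld metal: throat = 0.707×6 = 4.242 mm, L = 150 mm. φR_n = 0.75 × 0.6 × 490 × 4.242 × 150 = 140.3 kN.
Base metal shear (6 mm plate): yield φR_n = 1.0×0.6×300×6×150 = 162.0 kN; rupture φR_n = 0.75×0.6×450×6×150 = 182.3 kN; take 162.0 kN (yield).
Governing: min(140.3, 162.0) = 140.3 kN → weld metal.

140.3 kN (weld metal governs)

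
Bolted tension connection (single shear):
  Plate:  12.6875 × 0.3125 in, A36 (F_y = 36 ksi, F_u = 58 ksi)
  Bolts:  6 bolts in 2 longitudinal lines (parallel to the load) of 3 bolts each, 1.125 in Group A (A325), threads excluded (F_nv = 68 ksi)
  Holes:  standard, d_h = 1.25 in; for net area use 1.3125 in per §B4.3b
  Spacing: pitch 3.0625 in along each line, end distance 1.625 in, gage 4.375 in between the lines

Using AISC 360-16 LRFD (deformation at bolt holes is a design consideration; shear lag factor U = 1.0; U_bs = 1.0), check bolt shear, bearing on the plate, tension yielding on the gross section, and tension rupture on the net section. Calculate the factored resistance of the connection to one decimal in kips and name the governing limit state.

128.5 kips (gross-section yield governs)

Bolt shear: A_b = π(1.125)²/4 = 0.99402 in². φR_n = 0.75 × 68 × 0.99402 × 6 × 1 = 304.2 kips.
Bearing (0.3125 in plate, F_u = 58 ksi): end bolts L_c = 1.625 − 1.25/2 = 1, R_n = min(1.2×1×0.3125×58, 2.4×1.125×0.3125×58) = 21.75 kips/bolt; interior L_c = 3.0625 − 1.25 = 1.8125, R_n = 39.422 kips/bolt. φR_n = 0.75 × (2×21.75 + 4×39.422) = 150.9 kips.
Tension yield (gross): A_g = 12.6875×0.3125 = 3.9648 in². φR_n = 0.90 × 36 × 3.9648 = 128.5 kips.
Tension rupture (net): A_n = (12.6875 − 2×1.3125)×0.3125 = 3.1445 in² (U = 1.0, A_e = A_n). φR_n = 0.75 × 58 × 3.1445 = 136.8 kips.
Governing: min(304.2, 150.9, 128.5, 136.8) = 128.5 kips → gross-section yield.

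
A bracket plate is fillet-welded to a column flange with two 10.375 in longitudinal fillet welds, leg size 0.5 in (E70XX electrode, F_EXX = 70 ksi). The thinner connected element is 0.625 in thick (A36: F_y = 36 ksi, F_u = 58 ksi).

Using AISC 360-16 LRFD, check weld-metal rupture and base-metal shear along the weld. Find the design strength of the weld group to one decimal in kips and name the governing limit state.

231.1 kips (weld metal governs)

Weld metal: throat = 0.707×0.5 = 0.3535 in, L = 2×10.375 = 20.75 in. φR_n = 0.75 × 0.6 × 70 × 0.3535 × 20.75 = 231.1 kips.
Base metal shear (0.625 in plate): yield φR_n = 1.0×0.6×36×0.625×20.75 = 280.1 kips; rupture φR_n = 0.75×0.6×58×0.625×20.75 = 338.5 kips; take 280.1 kips (yield).
Governing: min(231.1, 280.1) = 231.1 kips → weld metal.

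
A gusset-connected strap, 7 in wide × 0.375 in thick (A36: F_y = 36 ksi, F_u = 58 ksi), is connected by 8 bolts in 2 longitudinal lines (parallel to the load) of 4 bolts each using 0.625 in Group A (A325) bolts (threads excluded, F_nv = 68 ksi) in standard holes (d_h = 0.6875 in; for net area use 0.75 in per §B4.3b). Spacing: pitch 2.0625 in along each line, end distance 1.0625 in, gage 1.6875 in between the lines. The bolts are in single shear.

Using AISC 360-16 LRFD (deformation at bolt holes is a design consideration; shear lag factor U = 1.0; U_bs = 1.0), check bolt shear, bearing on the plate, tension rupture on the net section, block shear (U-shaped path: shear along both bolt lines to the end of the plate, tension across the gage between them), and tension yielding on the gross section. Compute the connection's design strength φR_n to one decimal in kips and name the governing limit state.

Bolt shear: A_b = π(0.625)²/4 = 0.3068 in². φR_n = 0.75 × 68 × 0.3068 × 8 × 1 = 125.2 kips.
Bearing (0.375 in plate, F_u = 58 ksi): end bolts L_c = 1.0625 − 0.6875/2 = 0.71875, R_n = min(1.2×0.71875×0.375×58, 2.4×0.625×0.375×58) = 18.759 kips/bolt; interior L_c = 2.0625 − 0.6875 = 1.375, R_n = 32.625 kips/bolt. φR_n = 0.75 × (2×18.759 + 6×32.625) = 175.0 kips.
Tension rupture (net): A_n = (7 − 2×0.75)×0.375 = 2.0625 in² (U = 1.0, A_e = A_n). φR_n = 0.75 × 58 × 2.0625 = 89.7 kips.
Block shear: shear path 2×[1.0625+3×2.0625] = 2×7.25 in, A_gv = 5.4375, A_nv = 2×(7.25 − 3.5×0.75)×0.375 = 3.4688 in²; tension across gage: (1.6875 − 1×0.75)×0.375 = 0.35156 in². R_n = min(0.6×58×3.4688, 0.6×36×5.4375) + 1.0×58×0.35156 = min(120.71, 117.45) + 20.39 = 137.84 kips. φR_n = 0.75 × 137.84 = 103.4 kips.
Tension yield (gross): A_g = 7×0.375 = 2.625 in². φR_n = 0.90 × 36 × 2.625 = 85.1 kips.
Governing: min(125.2, 175.0, 89.7, 103.4, 85.1) = 85.1 kips → gross-section yield.

85.1 kips (gross-section yield governs)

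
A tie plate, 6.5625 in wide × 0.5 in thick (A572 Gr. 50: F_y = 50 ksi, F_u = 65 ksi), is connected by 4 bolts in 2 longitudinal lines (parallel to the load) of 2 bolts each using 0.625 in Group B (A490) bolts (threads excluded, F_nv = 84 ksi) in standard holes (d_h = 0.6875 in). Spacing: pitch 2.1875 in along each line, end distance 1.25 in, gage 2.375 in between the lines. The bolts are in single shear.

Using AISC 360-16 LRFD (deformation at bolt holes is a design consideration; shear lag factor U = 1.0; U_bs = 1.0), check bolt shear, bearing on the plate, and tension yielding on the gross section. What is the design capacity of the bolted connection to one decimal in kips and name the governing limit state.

Bolt shear: A_b = π(0.625)²/4 = 0.3068 in². φR_n = 0.75 × 84 × 0.3068 × 4 × 1 = 77.3 kips.
Bearing (0.5 in plate, F_u = 65 ksi): end bolts L_c = 1.25 − 0.6875/2 = 0.90625, R_n = min(1.2×0.90625×0.5×65, 2.4×0.625×0.5×65) = 35.344 kips/bolt; interior L_c = 2.1875 − 0.6875 = 1.5, R_n = 48.75 kips/bolt. φR_n = 0.75 × (2×35.344 + 2×48.75) = 126.1 kips.
Tension yield (gross): A_g = 6.5625×0.5 = 3.2813 in². φR_n = 0.90 × 50 × 3.2813 = 147.7 kips.
Governing: min(77.3, 126.1, 147.7) = 77.3 kips → bolt shear.

77.3 kips (bolt shear governs)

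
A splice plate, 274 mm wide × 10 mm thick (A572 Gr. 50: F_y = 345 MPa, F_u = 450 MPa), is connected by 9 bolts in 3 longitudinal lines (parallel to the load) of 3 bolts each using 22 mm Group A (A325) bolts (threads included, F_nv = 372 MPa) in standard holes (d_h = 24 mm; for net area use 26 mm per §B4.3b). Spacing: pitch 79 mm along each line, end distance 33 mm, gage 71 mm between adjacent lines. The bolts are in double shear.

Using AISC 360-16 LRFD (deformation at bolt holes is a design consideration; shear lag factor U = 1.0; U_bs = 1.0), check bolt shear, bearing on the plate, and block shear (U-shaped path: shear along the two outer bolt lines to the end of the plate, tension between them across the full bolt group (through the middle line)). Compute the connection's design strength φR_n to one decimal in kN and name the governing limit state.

814.1 kN (block shear governs)

Bolt shear: A_b = π(22)²/4 = 380.13 mm². φR_n = 0.75 × 372 × 380.13 × 9 × 2 = 1909.0 kN.
Bearing (10 mm plate, F_u = 450 MPa): end bolts L_c = 33 − 24/2 = 21, R_n = min(1.2×21×10×450, 2.4×22×10×450) = 113.4 kN/bolt; interior L_c = 79 − 24 = 55, R_n = 237.6 kN/bolt. φR_n = 0.75 × (3×113.4 + 6×237.6) = 1324.4 kN.
Block shear: shear path 2×[33+2×79] = 2×191 mm, A_gv = 3820, A_nv = 2×(191 − 2.5×26)×10 = 2520 mm²; tension across gage: (142 − 2×26)×10 = 900 mm². R_n = min(0.6×450×2520, 0.6×345×3820) + 1.0×450×900 = min(680.4, 790.74) + 405 = 1085.4 kN. φR_n = 0.75 × 1085.4 = 814.1 kN.
Governing: min(1909.0, 1324.4, 814.1) = 814.1 kN → block shear.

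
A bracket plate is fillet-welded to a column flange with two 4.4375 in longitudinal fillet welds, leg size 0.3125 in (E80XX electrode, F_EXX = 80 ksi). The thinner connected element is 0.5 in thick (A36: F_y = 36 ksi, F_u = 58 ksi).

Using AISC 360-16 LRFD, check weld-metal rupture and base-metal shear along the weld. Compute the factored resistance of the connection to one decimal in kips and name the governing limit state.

Weld metal: throat = 0.707×0.3125 = 0.22094 in, L = 2×4.4375 = 8.875 in. φR_n = 0.75 × 0.6 × 80 × 0.22094 × 8.875 = 70.6 kips.
Base metal shear (0.5 in plate): yield φR_n = 1.0×0.6×36×0.5×8.875 = 95.9 kips; rupture φR_n = 0.75×0.6×58×0.5×8.875 = 115.8 kips; take 95.9 kips (yield).
Governing: min(70.6, 95.9) = 70.6 kips → weld metal.

70.6 kips (weld metal governs)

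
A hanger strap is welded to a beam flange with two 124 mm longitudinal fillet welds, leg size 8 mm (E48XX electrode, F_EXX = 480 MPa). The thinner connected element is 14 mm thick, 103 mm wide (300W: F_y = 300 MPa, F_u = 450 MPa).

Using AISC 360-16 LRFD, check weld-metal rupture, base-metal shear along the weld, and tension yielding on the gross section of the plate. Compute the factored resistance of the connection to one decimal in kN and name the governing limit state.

303.0 kN (weld metal governs)

Weld metal: throat = 0.707×8 = 5.656 mm, L = 2×124 = 248 mm. φR_n = 0.75 × 0.6 × 480 × 5.656 × 248 = 303.0 kN.
Base metal shear (14 mm plate): yield φR_n = 1.0×0.6×300×14×248 = 625.0 kN; rupture φR_n = 0.75×0.6×450×14×248 = 703.1 kN; take 625.0 kN (yield).
Tension yield (gross): A_g = 103×14 = 1442 mm². φR_n = 0.90 × 300 × 1442 = 389.3 kN.
Governing: min(303.0, 625.0, 389.3) = 303.0 kN → weld metal.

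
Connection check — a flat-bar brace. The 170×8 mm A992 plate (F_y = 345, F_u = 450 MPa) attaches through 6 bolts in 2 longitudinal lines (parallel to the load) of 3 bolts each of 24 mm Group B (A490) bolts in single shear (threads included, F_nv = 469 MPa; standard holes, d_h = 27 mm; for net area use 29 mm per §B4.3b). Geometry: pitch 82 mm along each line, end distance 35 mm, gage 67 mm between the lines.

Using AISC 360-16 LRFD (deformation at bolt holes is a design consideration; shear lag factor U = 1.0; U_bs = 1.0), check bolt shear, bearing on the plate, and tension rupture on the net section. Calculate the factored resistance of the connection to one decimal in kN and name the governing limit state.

302.4 kN (net-section rupture governs)

Bolt shear: A_b = π(24)²/4 = 452.39 mm². φR_n = 0.75 × 469 × 452.39 × 6 × 1 = 954.8 kN.
Bearing (8 mm plate, F_u = 450 MPa): end bolts L_c = 35 − 27/2 = 21.5, R_n = min(1.2×21.5×8×450, 2.4×24×8×450) = 92.88 kN/bolt; interior L_c = 82 − 27 = 55, R_n = 207.36 kN/bolt. φR_n = 0.75 × (2×92.88 + 4×207.36) = 761.4 kN.
Tension rupture (net): A_n = (170 − 2×29)×8 = 896 mm² (U = 1.0, A_e = A_n). φR_n = 0.75 × 450 × 896 = 302.4 kN.
Governing: min(954.8, 761.4, 302.4) = 302.4 kN → net-section rupture.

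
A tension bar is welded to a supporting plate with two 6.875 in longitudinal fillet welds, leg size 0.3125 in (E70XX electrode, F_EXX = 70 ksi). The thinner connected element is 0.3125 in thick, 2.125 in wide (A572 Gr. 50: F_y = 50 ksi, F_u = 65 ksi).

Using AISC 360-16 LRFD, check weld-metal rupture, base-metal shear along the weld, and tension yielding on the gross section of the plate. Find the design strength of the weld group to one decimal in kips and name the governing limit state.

Weld metal: throat = 0.707×0.3125 = 0.22094 in, L = 2×6.875 = 13.75 in. φR_n = 0.75 × 0.6 × 70 × 0.22094 × 13.75 = 95.7 kips.
Base metal shear (0.3125 in plate): yield φR_n = 1.0×0.6×50×0.3125×13.75 = 128.9 kips; rupture φR_n = 0.75×0.6×65×0.3125×13.75 = 125.7 kips; take 125.7 kips (rupture).
Tension yield (gross): A_g = 2.125×0.3125 = 0.66406 in². φR_n = 0.90 × 50 × 0.66406 = 29.9 kips.
Governing: min(95.7, 125.7, 29.9) = 29.9 kips → gross-section yield.

29.9 kips (gross-section yield governs)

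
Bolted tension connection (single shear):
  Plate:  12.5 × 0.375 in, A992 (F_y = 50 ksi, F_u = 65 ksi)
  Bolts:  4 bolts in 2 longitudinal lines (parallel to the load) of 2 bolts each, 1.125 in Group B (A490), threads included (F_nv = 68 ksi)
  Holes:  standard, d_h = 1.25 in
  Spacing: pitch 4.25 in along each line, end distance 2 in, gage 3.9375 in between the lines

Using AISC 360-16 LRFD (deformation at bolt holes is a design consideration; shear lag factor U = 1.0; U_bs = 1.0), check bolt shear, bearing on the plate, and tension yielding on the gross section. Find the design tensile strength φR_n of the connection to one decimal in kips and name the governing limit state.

159.0 kips (bearing governs)

Bolt shear: A_b = π(1.125)²/4 = 0.99402 in². φR_n = 0.75 × 68 × 0.99402 × 4 × 1 = 202.8 kips.
Bearing (0.375 in plate, F_u = 65 ksi): end bolts L_c = 2 − 1.25/2 = 1.375, R_n = min(1.2×1.375×0.375×65, 2.4×1.125×0.375×65) = 40.219 kips/bolt; interior L_c = 4.25 − 1.25 = 3, R_n = 65.813 kips/bolt. φR_n = 0.75 × (2×40.219 + 2×65.813) = 159.0 kips.
Tension yield (gross): A_g = 12.5×0.375 = 4.6875 in². φR_n = 0.90 × 50 × 4.6875 = 210.9 kips.
Governing: min(202.8, 159.0, 210.9) = 159.0 kips → bearing.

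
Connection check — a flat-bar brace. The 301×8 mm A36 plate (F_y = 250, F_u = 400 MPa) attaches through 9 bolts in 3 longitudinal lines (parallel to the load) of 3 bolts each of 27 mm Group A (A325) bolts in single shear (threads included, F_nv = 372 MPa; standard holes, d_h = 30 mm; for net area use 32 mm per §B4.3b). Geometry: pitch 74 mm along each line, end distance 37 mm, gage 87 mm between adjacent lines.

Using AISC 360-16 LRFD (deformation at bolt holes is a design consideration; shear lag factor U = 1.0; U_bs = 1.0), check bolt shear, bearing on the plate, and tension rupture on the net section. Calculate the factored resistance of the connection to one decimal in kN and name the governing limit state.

Bolt shear: A_b = π(27)²/4 = 572.56 mm². φR_n = 0.75 × 372 × 572.56 × 9 × 1 = 1437.7 kN.
Bearing (8 mm plate, F_u = 400 MPa): end bolts L_c = 37 − 30/2 = 22, R_n = min(1.2×22×8×400, 2.4×27×8×400) = 84.48 kN/bolt; interior L_c = 74 − 30 = 44, R_n = 168.96 kN/bolt. φR_n = 0.75 × (3×84.48 + 6×168.96) = 950.4 kN.
Tension rupture (net): A_n = (301 − 3×32)×8 = 1640 mm² (U = 1.0, A_e = A_n). φR_n = 0.75 × 400 × 1640 = 492.0 kN.
Governing: min(1437.7, 950.4, 492.0) = 492.0 kN → net-section rupture.

492.0 kN (net-section rupture governs)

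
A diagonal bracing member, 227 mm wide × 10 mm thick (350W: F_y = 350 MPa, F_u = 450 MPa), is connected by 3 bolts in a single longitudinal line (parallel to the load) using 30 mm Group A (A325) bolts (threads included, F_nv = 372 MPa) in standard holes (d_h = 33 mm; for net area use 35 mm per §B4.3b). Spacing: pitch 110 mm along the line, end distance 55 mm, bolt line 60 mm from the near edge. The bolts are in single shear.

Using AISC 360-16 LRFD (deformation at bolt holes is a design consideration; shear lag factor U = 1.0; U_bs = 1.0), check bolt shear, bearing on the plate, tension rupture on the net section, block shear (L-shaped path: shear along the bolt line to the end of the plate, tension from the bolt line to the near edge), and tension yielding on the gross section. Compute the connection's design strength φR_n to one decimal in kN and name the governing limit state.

Bolt shear: A_b = π(30)²/4 = 706.86 mm². φR_n = 0.75 × 372 × 706.86 × 3 × 1 = 591.6 kN.
Bearing (10 mm plate, F_u = 450 MPa): end bolts L_c = 55 − 33/2 = 38.5, R_n = min(1.2×38.5×10×450, 2.4×30×10×450) = 207.9 kN/bolt; interior L_c = 110 − 33 = 77, R_n = 324 kN/bolt. φR_n = 0.75 × (1×207.9 + 2×324) = 641.9 kN.
Tension rupture (net): A_n = (227 − 1×35)×10 = 1920 mm² (U = 1.0, A_e = A_n). φR_n = 0.75 × 450 × 1920 = 648.0 kN.
Block shear: shear path 1×[55+2×110] = 1×275 mm, A_gv = 2750, A_nv = 1×(275 − 2.5×35)×10 = 1875 mm²; tension to near edge: (60 − 0.5×35)×10 = 425 mm². R_n = min(0.6×450×1875, 0.6×350×2750) + 1.0×450×425 = min(506.25, 577.5) + 191.25 = 697.5 kN. φR_n = 0.75 × 697.5 = 523.1 kN.
Tension yield (gross): A_g = 227×10 = 2270 mm². φR_n = 0.90 × 350 × 2270 = 715.1 kN.
Governing: min(591.6, 641.9, 648.0, 523.1, 715.1) = 523.1 kN → block shear.

523.1 kN (block shear governs)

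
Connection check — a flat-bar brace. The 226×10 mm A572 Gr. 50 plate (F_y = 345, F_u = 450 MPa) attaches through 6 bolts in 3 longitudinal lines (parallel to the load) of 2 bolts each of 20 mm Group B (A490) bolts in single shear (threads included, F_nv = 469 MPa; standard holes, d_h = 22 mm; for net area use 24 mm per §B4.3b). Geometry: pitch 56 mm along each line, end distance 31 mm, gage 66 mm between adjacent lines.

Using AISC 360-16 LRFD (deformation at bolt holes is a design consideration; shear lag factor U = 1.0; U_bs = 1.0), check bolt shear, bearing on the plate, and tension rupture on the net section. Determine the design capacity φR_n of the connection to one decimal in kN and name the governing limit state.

519.8 kN (net-section rupture governs)

Bolt shear: A_b = π(20)²/4 = 314.16 mm². φR_n = 0.75 × 469 × 314.16 × 6 × 1 = 663.0 kN.
Bearing (10 mm plate, F_u = 450 MPa): end bolts L_c = 31 − 22/2 = 20, R_n = min(1.2×20×10×450, 2.4×20×10×450) = 108 kN/bolt; interior L_c = 56 − 22 = 34, R_n = 183.6 kN/bolt. φR_n = 0.75 × (3×108 + 3×183.6) = 656.1 kN.
Tension rupture (net): A_n = (226 − 3×24)×10 = 1540 mm² (U = 1.0, A_e = A_n). φR_n = 0.75 × 450 × 1540 = 519.8 kN.
Governing: min(663.0, 656.1, 519.8) = 519.8 kN → net-section rupture.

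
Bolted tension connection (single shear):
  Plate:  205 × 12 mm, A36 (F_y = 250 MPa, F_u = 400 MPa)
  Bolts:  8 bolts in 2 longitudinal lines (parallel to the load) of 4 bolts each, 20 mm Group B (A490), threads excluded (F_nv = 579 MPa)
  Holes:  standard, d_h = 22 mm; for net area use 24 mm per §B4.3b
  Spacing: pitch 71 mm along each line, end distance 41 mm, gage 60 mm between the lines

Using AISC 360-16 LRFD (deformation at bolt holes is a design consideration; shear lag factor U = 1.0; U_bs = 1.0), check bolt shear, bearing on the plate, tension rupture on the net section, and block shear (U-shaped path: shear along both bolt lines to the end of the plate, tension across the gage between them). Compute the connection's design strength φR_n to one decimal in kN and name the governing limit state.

565.2 kN (net-section rupture governs)

Bolt shear: A_b = π(20)²/4 = 314.16 mm². φR_n = 0.75 × 579 × 314.16 × 8 × 1 = 1091.4 kN.
Bearing (12 mm plate, F_u = 400 MPa): end bolts L_c = 41 − 22/2 = 30, R_n = min(1.2×30×12×400, 2.4×20×12×400) = 172.8 kN/bolt; interior L_c = 71 − 22 = 49, R_n = 230.4 kN/bolt. φR_n = 0.75 × (2×172.8 + 6×230.4) = 1296.0 kN.
Tension rupture (net): A_n = (205 − 2×24)×12 = 1884 mm² (U = 1.0, A_e = A_n). φR_n = 0.75 × 400 × 1884 = 565.2 kN.
Block shear: shear path 2×[41+3×71] = 2×254 mm, A_gv = 6096, A_nv = 2×(254 − 3.5×24)×12 = 4080 mm²; tension across gage: (60 − 1×24)×12 = 432 mm². R_n = min(0.6×400×4080, 0.6×250×6096) + 1.0×400×432 = min(979.2, 914.4) + 172.8 = 1087.2 kN. φR_n = 0.75 × 1087.2 = 815.4 kN.
Governing: min(1091.4, 1296.0, 565.2, 815.4) = 565.2 kN → net-section rupture.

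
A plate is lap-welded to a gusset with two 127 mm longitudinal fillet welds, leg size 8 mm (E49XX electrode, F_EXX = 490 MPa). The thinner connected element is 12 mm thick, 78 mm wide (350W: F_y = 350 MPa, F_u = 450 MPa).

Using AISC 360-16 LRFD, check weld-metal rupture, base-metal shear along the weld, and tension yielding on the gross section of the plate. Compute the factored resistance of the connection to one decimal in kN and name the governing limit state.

Weld metal: throat = 0.707×8 = 5.656 mm, L = 2×127 = 254 mm. φR_n = 0.75 × 0.6 × 490 × 5.656 × 254 = 316.8 kN.
Base metal shear (12 mm plate): yield φR_n = 1.0×0.6×350×12×254 = 640.1 kN; rupture φR_n = 0.75×0.6×450×12×254 = 617.2 kN; take 617.2 kN (rupture).
Tension yield (gross): A_g = 78×12 = 936 mm². φR_n = 0.90 × 350 × 936 = 294.8 kN.
Governing: min(316.8, 617.2, 294.8) = 294.8 kN → gross-section yield.

294.8 kN (gross-section yield governs)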